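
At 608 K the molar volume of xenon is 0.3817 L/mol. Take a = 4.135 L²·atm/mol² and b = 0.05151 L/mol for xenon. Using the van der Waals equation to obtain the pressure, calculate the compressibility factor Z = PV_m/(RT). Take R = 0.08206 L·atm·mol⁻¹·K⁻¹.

Z ≈ 0.9389

P = RT/(V_m − b) − a/V_m² = (0.08206)(608)/(0.3817 − 0.05151) − 4.135/(0.3817)²
  = 49.892/0.33019 − 28.381 = 151.10 − 28.381 = 122.72 atm
Z = PV_m/(RT) = (122.72)(0.3817)/((0.08206)(608)) = 46.842/49.892 = 0.9389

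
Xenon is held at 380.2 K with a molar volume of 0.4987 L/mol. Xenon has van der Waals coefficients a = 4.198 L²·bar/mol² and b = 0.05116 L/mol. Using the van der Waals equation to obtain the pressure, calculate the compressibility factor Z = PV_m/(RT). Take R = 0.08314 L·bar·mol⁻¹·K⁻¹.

Z ≈ 0.8480

P = RT/(V_m − b) − a/V_m² = (0.08314)(380.2)/(0.4987 − 0.05116) − 4.198/(0.4987)²
  = 31.610/0.44754 − 16.880 = 70.631 − 16.880 = 53.751 bar
Z = PV_m/(RT) = (53.751)(0.4987)/((0.08314)(380.2)) = 26.806/31.610 = 0.8480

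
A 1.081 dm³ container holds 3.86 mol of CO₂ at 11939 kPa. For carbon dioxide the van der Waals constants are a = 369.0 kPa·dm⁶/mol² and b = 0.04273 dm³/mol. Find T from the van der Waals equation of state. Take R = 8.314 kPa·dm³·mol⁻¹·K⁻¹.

T ≈ 475.1 K

T = (P + a n²/V²)(V − nb)/(nR)
P + a n²/V² = 11939 + (369.0)(3.86)²/(1.081)² = 16644 kPa
V − nb = 1.081 − (3.86)(0.04273) = 0.91606 dm³
T = (16644)(0.91606)/((3.86)(8.314)) = 475.1 K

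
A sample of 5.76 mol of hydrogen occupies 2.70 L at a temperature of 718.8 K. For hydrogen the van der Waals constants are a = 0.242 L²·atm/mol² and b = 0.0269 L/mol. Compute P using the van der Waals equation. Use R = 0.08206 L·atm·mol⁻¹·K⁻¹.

P ≈ 132.4 atm

P = nRT/(V − nb) − a n²/V²
nRT/(V − nb) = (5.76)(0.08206)(718.8)/(2.70 − 5.76×0.0269) = 339.75/2.5451 = 133.49 atm
a n²/V² = (0.242)(5.76)²/(2.70)² = 1.1014 atm
P = 133.49 − 1.1014 = 132.4 atm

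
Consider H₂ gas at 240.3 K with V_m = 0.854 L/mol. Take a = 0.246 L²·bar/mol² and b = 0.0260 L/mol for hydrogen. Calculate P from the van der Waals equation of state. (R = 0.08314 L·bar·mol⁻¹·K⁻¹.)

P ≈ 23.79 bar

P = RT/(V_m − b) − a/V_m²
RT/(V_m − b) = (0.08314)(240.3)/(0.854 − 0.0260) = 19.979/0.82800 = 24.129 bar
a/V_m² = 0.246/(0.854)² = 0.33730 bar
P = 24.129 − 0.33730 = 23.79 bar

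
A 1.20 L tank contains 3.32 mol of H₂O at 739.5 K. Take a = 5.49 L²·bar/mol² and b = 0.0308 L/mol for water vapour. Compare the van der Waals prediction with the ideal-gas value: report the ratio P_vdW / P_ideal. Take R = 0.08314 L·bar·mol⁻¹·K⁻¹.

Ideal: P_ideal = nRT/V = (3.32)(0.08314)(739.5)/1.20 = 170.100 bar
vdW: P = nRT/(V − nb) − a n²/V² = 204.120/1.09774 − 60.5130/1.44000 = 185.946 − 42.0229 = 143.923 bar
Ratio = 143.923/170.100 = 0.8461

P_vdW / P_ideal ≈ 0.8461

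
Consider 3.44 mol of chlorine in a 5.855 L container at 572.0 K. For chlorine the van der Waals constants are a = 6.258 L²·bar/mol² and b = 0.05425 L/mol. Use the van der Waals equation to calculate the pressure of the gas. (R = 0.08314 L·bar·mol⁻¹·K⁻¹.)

P = nRT/(V − nb) − a n²/V²
nRT/(V − nb) = (3.44)(0.08314)(572.0)/(5.855 − 3.44×0.05425) = 163.59/5.6684 = 28.860 bar
a n²/V² = (6.258)(3.44)²/(5.855)² = 2.1602 bar
P = 28.860 − 2.1602 = 26.70 bar

P ≈ 26.70 bar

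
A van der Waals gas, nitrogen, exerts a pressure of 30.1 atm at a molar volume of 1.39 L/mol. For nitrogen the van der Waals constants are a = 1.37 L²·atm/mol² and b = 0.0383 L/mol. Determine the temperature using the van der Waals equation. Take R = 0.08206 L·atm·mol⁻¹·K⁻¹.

T ≈ 507.5 K

T = (P + a/V_m²)(V_m − b)/R
P + a/V_m² = 30.1 + 1.37/(1.39)² = 30.809 atm
V_m − b = 1.39 − 0.0383 = 1.3517 L/mol
T = (30.809)(1.3517)/0.08206 = 507.5 K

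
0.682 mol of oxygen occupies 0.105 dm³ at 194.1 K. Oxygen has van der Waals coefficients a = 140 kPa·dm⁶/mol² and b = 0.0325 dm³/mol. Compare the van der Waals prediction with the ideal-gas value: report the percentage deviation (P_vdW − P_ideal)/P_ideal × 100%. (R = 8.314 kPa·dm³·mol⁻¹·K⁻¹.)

-29.59 %

Ideal: P_ideal = nRT/V = (0.682)(8.314)(194.1)/0.105 = 10481.7 kPa
vdW: P = nRT/(V − nb) − a n²/V² = 1100.58/0.0828350 − 65.1174/0.0110250 = 13286.4 − 5906.34 = 7380.1 kPa
% deviation = (7380.1 − 10481.7)/10481.7 × 100% = -29.59%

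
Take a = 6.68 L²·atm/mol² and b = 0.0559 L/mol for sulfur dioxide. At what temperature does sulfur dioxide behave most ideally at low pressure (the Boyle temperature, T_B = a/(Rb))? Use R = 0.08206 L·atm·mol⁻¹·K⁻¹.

T_B ≈ 1456 K

For a van der Waals gas the second virial coefficient B₂ = b − a/(RT) vanishes at T_B = a/(Rb).
T_B = 6.68/(0.08206×0.0559) = 6.68/0.0045872 = 1456 K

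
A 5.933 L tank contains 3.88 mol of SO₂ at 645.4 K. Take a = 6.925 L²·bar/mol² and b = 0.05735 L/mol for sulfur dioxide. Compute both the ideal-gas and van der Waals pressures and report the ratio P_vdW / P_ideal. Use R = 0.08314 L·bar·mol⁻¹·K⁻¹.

Ideal: P_ideal = nRT/V = (3.88)(0.08314)(645.4)/5.933 = 35.0910 bar
vdW: P = nRT/(V − nb) − a n²/V² = 208.195/5.71048 − 104.252/35.2005 = 36.4584 − 2.96166 = 33.4967 bar
Ratio = 33.4967/35.0910 = 0.9546

P_vdW / P_ideal ≈ 0.9546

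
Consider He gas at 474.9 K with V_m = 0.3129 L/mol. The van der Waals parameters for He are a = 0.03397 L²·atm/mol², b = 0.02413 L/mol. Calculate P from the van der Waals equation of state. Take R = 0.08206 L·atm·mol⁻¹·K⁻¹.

P = RT/(V_m − b) − a/V_m²
RT/(V_m − b) = (0.08206)(474.9)/(0.3129 − 0.02413) = 38.970/0.28877 = 134.95 atm
a/V_m² = 0.03397/(0.3129)² = 0.34696 atm
P = 134.95 − 0.34696 = 134.6 atm

P ≈ 134.6 atm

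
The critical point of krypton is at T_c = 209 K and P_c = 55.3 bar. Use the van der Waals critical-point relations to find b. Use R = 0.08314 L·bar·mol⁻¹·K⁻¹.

b ≈ 0.03928 L/mol

From T_c = 8a/(27Rb) and P_c = a/(27b²): b = R T_c/(8 P_c).
b = (0.08314)(209)/(8×55.3) = 17.376/442.40 = 0.03928 L/mol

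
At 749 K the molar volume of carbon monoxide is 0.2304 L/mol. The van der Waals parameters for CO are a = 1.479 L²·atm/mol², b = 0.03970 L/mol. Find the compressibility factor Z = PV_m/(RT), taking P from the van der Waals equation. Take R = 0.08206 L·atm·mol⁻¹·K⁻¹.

P = RT/(V_m − b) − a/V_m² = (0.08206)(749)/(0.2304 − 0.03970) − 1.479/(0.2304)²
  = 61.463/0.19070 − 27.861 = 322.30 − 27.861 = 294.44 atm
Z = PV_m/(RT) = (294.44)(0.2304)/((0.08206)(749)) = 67.839/61.463 = 1.104

Z ≈ 1.104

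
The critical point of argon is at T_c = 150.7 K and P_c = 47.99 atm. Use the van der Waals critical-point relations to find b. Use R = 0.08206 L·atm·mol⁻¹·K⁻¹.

b ≈ 0.03221 L/mol

From T_c = 8a/(27Rb) and P_c = a/(27b²): b = R T_c/(8 P_c).
b = (0.08206)(150.7)/(8×47.99) = 12.366/383.92 = 0.03221 L/mol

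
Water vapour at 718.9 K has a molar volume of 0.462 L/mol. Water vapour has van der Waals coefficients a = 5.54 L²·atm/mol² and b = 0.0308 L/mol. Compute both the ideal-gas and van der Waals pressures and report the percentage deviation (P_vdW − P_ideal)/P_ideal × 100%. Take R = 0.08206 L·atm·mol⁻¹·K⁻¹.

Ideal: P_ideal = RT/V_m = (0.08206)(718.9)/0.462 = 127.690 atm
vdW: P = RT/(V_m − b) − a/V_m² = 58.9929/0.431200 − 5.54/0.213444 = 136.811 − 25.9553 = 110.856 atm
% deviation = (110.856 − 127.690)/127.690 × 100% = -13.18%

-13.18 %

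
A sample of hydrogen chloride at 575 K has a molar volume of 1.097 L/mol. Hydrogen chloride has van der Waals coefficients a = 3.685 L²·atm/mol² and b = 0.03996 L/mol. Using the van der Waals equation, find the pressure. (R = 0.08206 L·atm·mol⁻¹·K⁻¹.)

P ≈ 41.58 atm

P = RT/(V_m − b) − a/V_m²
RT/(V_m − b) = (0.08206)(575)/(1.097 − 0.03996) = 47.185/1.0570 = 44.640 atm
a/V_m² = 3.685/(1.097)² = 3.0621 atm
P = 44.640 − 3.0621 = 41.58 atm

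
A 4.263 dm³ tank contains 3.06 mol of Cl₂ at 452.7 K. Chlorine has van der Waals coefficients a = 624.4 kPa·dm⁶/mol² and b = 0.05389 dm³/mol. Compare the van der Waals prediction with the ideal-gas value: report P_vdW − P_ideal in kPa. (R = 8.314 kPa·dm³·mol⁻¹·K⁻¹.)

Ideal: P_ideal = nRT/V = (3.06)(8.314)(452.7)/4.263 = 2701.63 kPa
vdW: P = nRT/(V − nb) − a n²/V² = 11517.1/4.09810 − 5846.63/18.1732 = 2810.35 − 321.717 = 2488.63 kPa
ΔP = 2488.63 − 2701.63 = -213.0 kPa

ΔP ≈ -213.0 kPa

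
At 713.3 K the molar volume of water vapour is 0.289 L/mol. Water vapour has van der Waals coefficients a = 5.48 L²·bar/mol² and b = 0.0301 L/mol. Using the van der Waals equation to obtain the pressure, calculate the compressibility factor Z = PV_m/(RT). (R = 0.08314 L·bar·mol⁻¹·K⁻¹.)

P = RT/(V_m − b) − a/V_m² = (0.08314)(713.3)/(0.289 − 0.0301) − 5.48/(0.289)²
  = 59.304/0.25890 − 65.612 = 229.06 − 65.612 = 163.45 bar
Z = PV_m/(RT) = (163.45)(0.289)/((0.08314)(713.3)) = 47.237/59.304 = 0.7965

Z ≈ 0.7965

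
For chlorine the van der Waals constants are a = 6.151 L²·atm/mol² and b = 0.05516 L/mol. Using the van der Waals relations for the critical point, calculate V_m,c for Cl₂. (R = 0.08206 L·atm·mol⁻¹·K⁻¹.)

V_m,c ≈ 0.1655 L/mol

For a van der Waals gas, V_m,c = 3b.
V_m,c = 3×0.05516 = 0.1655 L/mol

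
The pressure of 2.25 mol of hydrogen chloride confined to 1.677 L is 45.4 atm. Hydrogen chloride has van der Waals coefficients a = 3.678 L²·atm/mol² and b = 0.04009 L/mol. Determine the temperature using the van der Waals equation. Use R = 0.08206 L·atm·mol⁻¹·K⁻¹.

T ≈ 447.1 K

T = (P + a n²/V²)(V − nb)/(nR)
P + a n²/V² = 45.4 + (3.678)(2.25)²/(1.677)² = 52.021 atm
V − nb = 1.677 − (2.25)(0.04009) = 1.5868 L
T = (52.021)(1.5868)/((2.25)(0.08206)) = 447.1 K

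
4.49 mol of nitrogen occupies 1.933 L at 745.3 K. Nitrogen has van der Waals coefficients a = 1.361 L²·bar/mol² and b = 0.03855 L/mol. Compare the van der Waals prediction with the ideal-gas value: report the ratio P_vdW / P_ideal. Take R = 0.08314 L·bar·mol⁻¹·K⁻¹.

Ideal: P_ideal = nRT/V = (4.49)(0.08314)(745.3)/1.933 = 143.931 bar
vdW: P = nRT/(V − nb) − a n²/V² = 278.219/1.75991 − 27.4379/3.73649 = 158.087 − 7.34323 = 150.744 bar
Ratio = 150.744/143.931 = 1.047

P_vdW / P_ideal ≈ 1.047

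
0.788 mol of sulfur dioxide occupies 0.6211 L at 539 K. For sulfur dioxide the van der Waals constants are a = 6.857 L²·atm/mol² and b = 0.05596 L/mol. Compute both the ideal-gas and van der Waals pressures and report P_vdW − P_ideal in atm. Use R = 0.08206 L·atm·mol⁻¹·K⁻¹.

ΔP ≈ -6.749 atm

Ideal: P_ideal = nRT/V = (0.788)(0.08206)(539)/0.6211 = 56.1158 atm
vdW: P = nRT/(V − nb) − a n²/V² = 34.8535/0.577004 − 4.25781/0.385765 = 60.4043 − 11.0373 = 49.3670 atm
ΔP = 49.3670 − 56.1158 = -6.749 atm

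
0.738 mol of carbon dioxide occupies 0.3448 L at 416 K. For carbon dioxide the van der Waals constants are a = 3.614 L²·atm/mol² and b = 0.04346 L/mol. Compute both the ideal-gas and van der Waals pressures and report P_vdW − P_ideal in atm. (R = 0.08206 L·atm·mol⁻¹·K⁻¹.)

Ideal: P_ideal = nRT/V = (0.738)(0.08206)(416)/0.3448 = 73.0658 atm
vdW: P = nRT/(V − nb) − a n²/V² = 25.1931/0.312727 − 1.96834/0.118887 = 80.5594 − 16.5564 = 64.0030 atm
ΔP = 64.0030 − 73.0658 = -9.063 atm

ΔP ≈ -9.063 atm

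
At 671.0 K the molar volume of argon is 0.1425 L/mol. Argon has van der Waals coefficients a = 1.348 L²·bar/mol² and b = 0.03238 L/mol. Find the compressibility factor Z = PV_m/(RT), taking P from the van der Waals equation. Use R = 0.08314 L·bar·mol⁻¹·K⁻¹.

Z ≈ 1.124

P = RT/(V_m − b) − a/V_m² = (0.08314)(671.0)/(0.1425 − 0.03238) − 1.348/(0.1425)²
  = 55.787/0.11012 − 66.384 = 506.60 − 66.384 = 440.22 bar
Z = PV_m/(RT) = (440.22)(0.1425)/((0.08314)(671.0)) = 62.731/55.787 = 1.124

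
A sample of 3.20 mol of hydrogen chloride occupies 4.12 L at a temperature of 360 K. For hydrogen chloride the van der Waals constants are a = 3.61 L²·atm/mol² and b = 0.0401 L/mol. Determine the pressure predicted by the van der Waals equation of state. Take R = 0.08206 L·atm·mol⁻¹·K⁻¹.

P = nRT/(V − nb) − a n²/V²
nRT/(V − nb) = (3.20)(0.08206)(360)/(4.12 − 3.20×0.0401) = 94.533/3.9917 = 23.682 atm
a n²/V² = (3.61)(3.20)²/(4.12)² = 2.1778 atm
P = 23.682 − 2.1778 = 21.50 atm

P ≈ 21.50 atm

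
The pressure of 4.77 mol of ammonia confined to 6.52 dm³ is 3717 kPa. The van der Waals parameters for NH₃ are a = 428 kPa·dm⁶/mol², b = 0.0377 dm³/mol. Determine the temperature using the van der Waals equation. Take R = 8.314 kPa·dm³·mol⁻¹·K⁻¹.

T ≈ 630.9 K

T = (P + a n²/V²)(V − nb)/(nR)
P + a n²/V² = 3717 + (428)(4.77)²/(6.52)² = 3946.1 kPa
V − nb = 6.52 − (4.77)(0.0377) = 6.3402 dm³
T = (3946.1)(6.3402)/((4.77)(8.314)) = 630.9 K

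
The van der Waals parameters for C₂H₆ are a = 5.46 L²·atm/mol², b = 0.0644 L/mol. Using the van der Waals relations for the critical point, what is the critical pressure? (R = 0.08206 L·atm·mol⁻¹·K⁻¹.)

For a van der Waals gas, P_c = a/(27b²).
P_c = 5.46/(27×(0.0644)²) = 5.46/0.11198 = 48.76 atm

P_c ≈ 48.76 atm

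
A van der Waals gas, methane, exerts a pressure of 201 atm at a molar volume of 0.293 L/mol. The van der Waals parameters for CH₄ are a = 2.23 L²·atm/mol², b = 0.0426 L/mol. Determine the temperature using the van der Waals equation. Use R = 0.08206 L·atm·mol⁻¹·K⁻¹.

T = (P + a/V_m²)(V_m − b)/R
P + a/V_m² = 201 + 2.23/(0.293)² = 226.98 atm
V_m − b = 0.293 − 0.0426 = 0.25040 L/mol
T = (226.98)(0.25040)/0.08206 = 692.6 K

T ≈ 692.6 K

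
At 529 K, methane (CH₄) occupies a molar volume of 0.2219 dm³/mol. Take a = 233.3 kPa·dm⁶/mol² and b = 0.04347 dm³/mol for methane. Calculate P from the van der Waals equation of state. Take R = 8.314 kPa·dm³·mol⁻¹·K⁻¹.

P = RT/(V_m − b) − a/V_m²
RT/(V_m − b) = (8.314)(529)/(0.2219 − 0.04347) = 4398.1/0.17843 = 24649 kPa
a/V_m² = 233.3/(0.2219)² = 4738.1 kPa
P = 24649 − 4738.1 = 19911 kPa

P ≈ 19911 kPa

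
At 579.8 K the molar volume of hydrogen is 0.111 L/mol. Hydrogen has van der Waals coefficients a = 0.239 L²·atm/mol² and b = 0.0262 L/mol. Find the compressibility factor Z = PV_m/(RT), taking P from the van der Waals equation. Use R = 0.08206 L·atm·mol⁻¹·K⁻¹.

Z ≈ 1.264

P = RT/(V_m − b) − a/V_m² = (0.08206)(579.8)/(0.111 − 0.0262) − 0.239/(0.111)²
  = 47.578/0.084800 − 19.398 = 561.06 − 19.398 = 541.66 atm
Z = PV_m/(RT) = (541.66)(0.111)/((0.08206)(579.8)) = 60.124/47.578 = 1.264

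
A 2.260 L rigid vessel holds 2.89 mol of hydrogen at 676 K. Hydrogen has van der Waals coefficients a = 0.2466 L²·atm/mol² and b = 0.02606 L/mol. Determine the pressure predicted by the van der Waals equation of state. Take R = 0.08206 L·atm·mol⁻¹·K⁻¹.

P = nRT/(V − nb) − a n²/V²
nRT/(V − nb) = (2.89)(0.08206)(676)/(2.260 − 2.89×0.02606) = 160.32/2.1847 = 73.383 atm
a n²/V² = (0.2466)(2.89)²/(2.260)² = 0.40325 atm
P = 73.383 − 0.40325 = 72.98 atm

P ≈ 72.98 atm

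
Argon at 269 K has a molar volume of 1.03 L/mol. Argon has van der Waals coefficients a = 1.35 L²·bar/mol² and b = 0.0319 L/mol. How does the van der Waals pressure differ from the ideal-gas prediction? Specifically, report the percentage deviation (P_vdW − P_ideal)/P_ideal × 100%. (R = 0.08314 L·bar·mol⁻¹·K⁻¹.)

Ideal: P_ideal = RT/V_m = (0.08314)(269)/1.03 = 21.7133 bar
vdW: P = RT/(V_m − b) − a/V_m² = 22.3647/0.998100 − 1.35/1.06090 = 22.4073 − 1.27250 = 21.1348 bar
% deviation = (21.1348 − 21.7133)/21.7133 × 100% = -2.66%

-2.66 %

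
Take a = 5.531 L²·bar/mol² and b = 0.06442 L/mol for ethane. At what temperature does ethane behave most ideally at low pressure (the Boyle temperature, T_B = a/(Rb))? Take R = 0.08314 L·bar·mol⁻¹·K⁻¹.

For a van der Waals gas the second virial coefficient B₂ = b − a/(RT) vanishes at T_B = a/(Rb).
T_B = 5.531/(0.08314×0.06442) = 5.531/0.0053559 = 1033 K

T_B ≈ 1033 K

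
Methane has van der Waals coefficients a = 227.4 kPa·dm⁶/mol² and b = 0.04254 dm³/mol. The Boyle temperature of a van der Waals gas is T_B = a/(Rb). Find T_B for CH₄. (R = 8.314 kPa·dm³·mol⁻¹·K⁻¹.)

T_B ≈ 643.0 K

For a van der Waals gas the second virial coefficient B₂ = b − a/(RT) vanishes at T_B = a/(Rb).
T_B = 227.4/(8.314×0.04254) = 227.4/0.35368 = 643.0 K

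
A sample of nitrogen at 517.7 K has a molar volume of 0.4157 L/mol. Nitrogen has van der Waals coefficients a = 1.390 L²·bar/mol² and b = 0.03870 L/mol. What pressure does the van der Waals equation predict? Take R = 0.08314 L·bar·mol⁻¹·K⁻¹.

P ≈ 106.1 bar

P = RT/(V_m − b) − a/V_m²
RT/(V_m − b) = (0.08314)(517.7)/(0.4157 − 0.03870) = 43.042/0.37700 = 114.17 bar
a/V_m² = 1.390/(0.4157)² = 8.0437 bar
P = 114.17 − 8.0437 = 106.1 bar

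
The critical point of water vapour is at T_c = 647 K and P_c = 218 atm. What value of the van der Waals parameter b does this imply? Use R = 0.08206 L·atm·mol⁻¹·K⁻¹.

b ≈ 0.03044 L/mol

From T_c = 8a/(27Rb) and P_c = a/(27b²): b = R T_c/(8 P_c).
b = (0.08206)(647)/(8×218) = 53.093/1744.0 = 0.03044 L/mol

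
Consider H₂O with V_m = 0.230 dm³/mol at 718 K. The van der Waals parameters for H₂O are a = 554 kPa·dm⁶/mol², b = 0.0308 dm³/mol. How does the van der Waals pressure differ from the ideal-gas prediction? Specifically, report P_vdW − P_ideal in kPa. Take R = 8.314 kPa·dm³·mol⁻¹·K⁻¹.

ΔP ≈ -6460 kPa

Ideal: P_ideal = RT/V_m = (8.314)(718)/0.230 = 25954.1 kPa
vdW: P = RT/(V_m − b) − a/V_m² = 5969.45/0.199200 − 554/0.0529000 = 29967.1 − 10472.6 = 19494.5 kPa
ΔP = 19494.5 − 25954.1 = -6460 kPa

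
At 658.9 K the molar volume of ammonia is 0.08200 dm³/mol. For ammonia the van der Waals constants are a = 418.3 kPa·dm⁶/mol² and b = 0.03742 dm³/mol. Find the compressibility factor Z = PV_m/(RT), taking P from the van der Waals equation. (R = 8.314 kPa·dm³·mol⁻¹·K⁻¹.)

Z ≈ 0.9082

P = RT/(V_m − b) − a/V_m² = (8.314)(658.9)/(0.08200 − 0.03742) − 418.3/(0.08200)²
  = 5478.1/0.044580 − 62210 = 122882 − 62210 = 60672 kPa
Z = PV_m/(RT) = (60672)(0.08200)/((8.314)(658.9)) = 4975.1/5478.1 = 0.9082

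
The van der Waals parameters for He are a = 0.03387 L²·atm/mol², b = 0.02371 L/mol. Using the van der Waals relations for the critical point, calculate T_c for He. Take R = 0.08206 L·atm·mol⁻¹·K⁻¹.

T_c ≈ 5.158 K

For a van der Waals gas, T_c = 8a/(27Rb).
T_c = 8×0.03387/(27×0.08206×0.02371) = 0.27096/0.052532 = 5.158 K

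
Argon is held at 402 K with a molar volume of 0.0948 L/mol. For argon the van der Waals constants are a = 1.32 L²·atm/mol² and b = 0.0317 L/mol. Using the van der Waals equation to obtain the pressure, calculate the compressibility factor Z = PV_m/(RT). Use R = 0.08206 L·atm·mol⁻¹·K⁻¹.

Z ≈ 1.080

P = RT/(V_m − b) − a/V_m² = (0.08206)(402)/(0.0948 − 0.0317) − 1.32/(0.0948)²
  = 32.988/0.063100 − 146.88 = 522.79 − 146.88 = 375.91 atm
Z = PV_m/(RT) = (375.91)(0.0948)/((0.08206)(402)) = 35.636/32.988 = 1.080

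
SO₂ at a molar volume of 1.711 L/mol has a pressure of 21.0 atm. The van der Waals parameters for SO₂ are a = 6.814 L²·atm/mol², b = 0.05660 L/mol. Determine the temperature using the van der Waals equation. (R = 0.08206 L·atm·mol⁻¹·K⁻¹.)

T = (P + a/V_m²)(V_m − b)/R
P + a/V_m² = 21.0 + 6.814/(1.711)² = 23.328 atm
V_m − b = 1.711 − 0.05660 = 1.6544 L/mol
T = (23.328)(1.6544)/0.08206 = 470.3 K

T ≈ 470.3 K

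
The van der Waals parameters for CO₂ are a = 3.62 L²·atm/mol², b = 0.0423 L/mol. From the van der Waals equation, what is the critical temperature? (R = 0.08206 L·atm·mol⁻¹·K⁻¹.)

For a van der Waals gas, T_c = 8a/(27Rb).
T_c = 8×3.62/(27×0.08206×0.0423) = 28.960/0.093721 = 309.0 K

T_c ≈ 309.0 K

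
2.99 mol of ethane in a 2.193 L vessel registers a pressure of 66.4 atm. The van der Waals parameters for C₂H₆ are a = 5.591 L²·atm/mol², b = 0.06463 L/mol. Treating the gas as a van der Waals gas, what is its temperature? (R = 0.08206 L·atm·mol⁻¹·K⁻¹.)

T = (P + a n²/V²)(V − nb)/(nR)
P + a n²/V² = 66.4 + (5.591)(2.99)²/(2.193)² = 76.793 atm
V − nb = 2.193 − (2.99)(0.06463) = 1.9998 L
T = (76.793)(1.9998)/((2.99)(0.08206)) = 625.9 K

T ≈ 625.9 K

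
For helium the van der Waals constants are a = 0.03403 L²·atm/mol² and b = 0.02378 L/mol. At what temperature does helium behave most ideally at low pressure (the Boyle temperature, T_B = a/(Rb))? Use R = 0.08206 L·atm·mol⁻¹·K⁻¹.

For a van der Waals gas the second virial coefficient B₂ = b − a/(RT) vanishes at T_B = a/(Rb).
T_B = 0.03403/(0.08206×0.02378) = 0.03403/0.0019514 = 17.44 K

T_B ≈ 17.44 K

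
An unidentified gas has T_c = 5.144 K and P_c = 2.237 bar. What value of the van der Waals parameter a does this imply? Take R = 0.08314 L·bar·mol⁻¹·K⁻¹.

a ≈ 0.03449 L²·bar/mol²

From T_c = 8a/(27Rb) and P_c = a/(27b²): a = 27 R² T_c²/(64 P_c).
a = 27×(0.08314)²×(5.144)²/(64×2.237) = 4.9384/143.17 = 0.03449 L²·bar/mol²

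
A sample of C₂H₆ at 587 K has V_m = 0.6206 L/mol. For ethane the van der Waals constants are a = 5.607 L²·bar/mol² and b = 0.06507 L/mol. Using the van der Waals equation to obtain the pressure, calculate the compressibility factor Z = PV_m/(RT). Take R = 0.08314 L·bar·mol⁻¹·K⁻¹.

Z ≈ 0.9320

P = RT/(V_m − b) − a/V_m² = (0.08314)(587)/(0.6206 − 0.06507) − 5.607/(0.6206)²
  = 48.803/0.55553 − 14.558 = 87.849 − 14.558 = 73.291 bar
Z = PV_m/(RT) = (73.291)(0.6206)/((0.08314)(587)) = 45.484/48.803 = 0.9320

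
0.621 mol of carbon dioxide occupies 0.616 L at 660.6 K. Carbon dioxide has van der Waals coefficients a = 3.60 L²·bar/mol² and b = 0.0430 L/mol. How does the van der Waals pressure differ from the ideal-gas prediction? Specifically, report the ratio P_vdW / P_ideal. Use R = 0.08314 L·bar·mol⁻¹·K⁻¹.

P_vdW / P_ideal ≈ 0.9792

Ideal: P_ideal = nRT/V = (0.621)(0.08314)(660.6)/0.616 = 55.3681 bar
vdW: P = nRT/(V − nb) − a n²/V² = 34.1067/0.589297 − 1.38831/0.379456 = 57.8769 − 3.65869 = 54.2182 bar
Ratio = 54.2182/55.3681 = 0.9792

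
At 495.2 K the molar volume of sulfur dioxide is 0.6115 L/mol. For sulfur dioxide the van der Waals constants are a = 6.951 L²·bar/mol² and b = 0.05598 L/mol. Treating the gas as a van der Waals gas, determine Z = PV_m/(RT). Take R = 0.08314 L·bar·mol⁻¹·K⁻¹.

P = RT/(V_m − b) − a/V_m² = (0.08314)(495.2)/(0.6115 − 0.05598) − 6.951/(0.6115)²
  = 41.171/0.55552 − 18.589 = 74.113 − 18.589 = 55.524 bar
Z = PV_m/(RT) = (55.524)(0.6115)/((0.08314)(495.2)) = 33.953/41.171 = 0.8247

Z ≈ 0.8247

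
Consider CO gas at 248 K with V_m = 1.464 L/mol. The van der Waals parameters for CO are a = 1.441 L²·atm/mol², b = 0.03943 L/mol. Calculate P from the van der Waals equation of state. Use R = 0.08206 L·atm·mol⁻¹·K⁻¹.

P ≈ 13.61 atm

P = RT/(V_m − b) − a/V_m²
RT/(V_m − b) = (0.08206)(248)/(1.464 − 0.03943) = 20.351/1.4246 = 14.285 atm
a/V_m² = 1.441/(1.464)² = 0.67233 atm
P = 14.285 − 0.67233 = 13.61 atm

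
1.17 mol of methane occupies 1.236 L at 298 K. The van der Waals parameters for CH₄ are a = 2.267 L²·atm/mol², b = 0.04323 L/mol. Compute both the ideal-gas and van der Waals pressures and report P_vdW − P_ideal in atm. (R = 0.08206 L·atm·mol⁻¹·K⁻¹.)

Ideal: P_ideal = nRT/V = (1.17)(0.08206)(298)/1.236 = 23.1481 atm
vdW: P = nRT/(V − nb) − a n²/V² = 28.6110/1.18542 − 3.10330/1.52770 = 24.1357 − 2.03135 = 22.1044 atm
ΔP = 22.1044 − 23.1481 = -1.044 atm

ΔP ≈ -1.044 atm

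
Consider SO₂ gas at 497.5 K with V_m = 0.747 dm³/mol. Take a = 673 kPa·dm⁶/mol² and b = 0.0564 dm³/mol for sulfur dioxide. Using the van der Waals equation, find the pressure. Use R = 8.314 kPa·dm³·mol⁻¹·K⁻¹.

P = RT/(V_m − b) − a/V_m²
RT/(V_m − b) = (8.314)(497.5)/(0.747 − 0.0564) = 4136.2/0.69060 = 5989.3 kPa
a/V_m² = 673/(0.747)² = 1206.1 kPa
P = 5989.3 − 1206.1 = 4783 kPa

P ≈ 4783 kPa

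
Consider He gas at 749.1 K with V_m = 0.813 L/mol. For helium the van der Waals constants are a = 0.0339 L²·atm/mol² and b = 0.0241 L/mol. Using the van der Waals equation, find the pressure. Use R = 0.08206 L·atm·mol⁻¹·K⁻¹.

P ≈ 77.87 atm

P = RT/(V_m − b) − a/V_m²
RT/(V_m − b) = (0.08206)(749.1)/(0.813 − 0.0241) = 61.471/0.78890 = 77.920 atm
a/V_m² = 0.0339/(0.813)² = 0.051288 atm
P = 77.920 − 0.051288 = 77.87 atm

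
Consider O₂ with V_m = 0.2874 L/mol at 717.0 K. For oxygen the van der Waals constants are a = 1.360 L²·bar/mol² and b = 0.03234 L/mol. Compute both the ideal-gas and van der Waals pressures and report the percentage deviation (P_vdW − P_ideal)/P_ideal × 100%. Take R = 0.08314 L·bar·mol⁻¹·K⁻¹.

Ideal: P_ideal = RT/V_m = (0.08314)(717.0)/0.2874 = 207.416 bar
vdW: P = RT/(V_m − b) − a/V_m² = 59.6114/0.255060 − 1.360/0.0825988 = 233.715 − 16.4651 = 217.250 bar
% deviation = (217.250 − 207.416)/207.416 × 100% = 4.74%

4.74 %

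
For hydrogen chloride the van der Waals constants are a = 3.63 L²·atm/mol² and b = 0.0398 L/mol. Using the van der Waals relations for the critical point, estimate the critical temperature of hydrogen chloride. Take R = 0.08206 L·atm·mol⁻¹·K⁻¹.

T_c ≈ 329.3 K

For a van der Waals gas, T_c = 8a/(27Rb).
T_c = 8×3.63/(27×0.08206×0.0398) = 29.040/0.088182 = 329.3 K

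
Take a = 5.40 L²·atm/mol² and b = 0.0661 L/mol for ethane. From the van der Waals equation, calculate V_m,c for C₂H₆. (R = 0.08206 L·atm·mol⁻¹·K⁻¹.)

For a van der Waals gas, V_m,c = 3b.
V_m,c = 3×0.0661 = 0.1983 L/mol

V_m,c ≈ 0.1983 L/mol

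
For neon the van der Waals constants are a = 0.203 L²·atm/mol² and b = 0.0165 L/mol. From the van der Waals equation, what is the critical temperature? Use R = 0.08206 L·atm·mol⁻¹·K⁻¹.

For a van der Waals gas, T_c = 8a/(27Rb).
T_c = 8×0.203/(27×0.08206×0.0165) = 1.6240/0.036558 = 44.42 K

T_c ≈ 44.42 K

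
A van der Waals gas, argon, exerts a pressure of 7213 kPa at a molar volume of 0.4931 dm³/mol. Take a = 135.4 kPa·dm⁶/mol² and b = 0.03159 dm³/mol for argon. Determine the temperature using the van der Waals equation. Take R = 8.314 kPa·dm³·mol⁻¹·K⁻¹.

T = (P + a/V_m²)(V_m − b)/R
P + a/V_m² = 7213 + 135.4/(0.4931)² = 7769.9 kPa
V_m − b = 0.4931 − 0.03159 = 0.46151 dm³/mol
T = (7769.9)(0.46151)/8.314 = 431.3 K

T ≈ 431.3 K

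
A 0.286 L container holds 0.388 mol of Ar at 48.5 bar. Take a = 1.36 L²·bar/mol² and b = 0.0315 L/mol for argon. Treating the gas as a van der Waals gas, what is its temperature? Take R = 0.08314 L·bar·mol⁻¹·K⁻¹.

T ≈ 432.9 K

T = (P + a n²/V²)(V − nb)/(nR)
P + a n²/V² = 48.5 + (1.36)(0.388)²/(0.286)² = 51.003 bar
V − nb = 0.286 − (0.388)(0.0315) = 0.27378 L
T = (51.003)(0.27378)/((0.388)(0.08314)) = 432.9 K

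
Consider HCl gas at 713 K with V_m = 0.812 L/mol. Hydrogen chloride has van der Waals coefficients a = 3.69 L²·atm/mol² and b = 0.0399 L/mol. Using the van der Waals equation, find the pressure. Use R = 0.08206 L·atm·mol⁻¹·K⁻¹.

P = RT/(V_m − b) − a/V_m²
RT/(V_m − b) = (0.08206)(713)/(0.812 − 0.0399) = 58.509/0.77210 = 75.779 atm
a/V_m² = 3.69/(0.812)² = 5.5965 atm
P = 75.779 − 5.5965 = 70.18 atm

P ≈ 70.18 atm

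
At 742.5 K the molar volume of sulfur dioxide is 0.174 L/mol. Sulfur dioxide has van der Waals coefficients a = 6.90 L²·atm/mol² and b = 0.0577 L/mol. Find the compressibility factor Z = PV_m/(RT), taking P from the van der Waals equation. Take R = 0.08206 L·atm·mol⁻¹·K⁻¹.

Z ≈ 0.8453

P = RT/(V_m − b) − a/V_m² = (0.08206)(742.5)/(0.174 − 0.0577) − 6.90/(0.174)²
  = 60.930/0.11630 − 227.90 = 523.90 − 227.90 = 296.00 atm
Z = PV_m/(RT) = (296.00)(0.174)/((0.08206)(742.5)) = 51.504/60.930 = 0.8453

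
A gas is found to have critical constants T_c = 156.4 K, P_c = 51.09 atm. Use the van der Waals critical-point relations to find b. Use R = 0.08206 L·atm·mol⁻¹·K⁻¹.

From T_c = 8a/(27Rb) and P_c = a/(27b²): b = R T_c/(8 P_c).
b = (0.08206)(156.4)/(8×51.09) = 12.834/408.72 = 0.03140 L/mol

b ≈ 0.03140 L/mol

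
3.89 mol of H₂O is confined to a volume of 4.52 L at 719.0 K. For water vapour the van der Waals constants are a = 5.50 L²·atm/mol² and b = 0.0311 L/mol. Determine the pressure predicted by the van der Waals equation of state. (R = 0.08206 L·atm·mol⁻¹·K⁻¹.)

P ≈ 48.10 atm

P = nRT/(V − nb) − a n²/V²
nRT/(V − nb) = (3.89)(0.08206)(719.0)/(4.52 − 3.89×0.0311) = 229.51/4.3990 = 52.173 atm
a n²/V² = (5.50)(3.89)²/(4.52)² = 4.0737 atm
P = 52.173 − 4.0737 = 48.10 atm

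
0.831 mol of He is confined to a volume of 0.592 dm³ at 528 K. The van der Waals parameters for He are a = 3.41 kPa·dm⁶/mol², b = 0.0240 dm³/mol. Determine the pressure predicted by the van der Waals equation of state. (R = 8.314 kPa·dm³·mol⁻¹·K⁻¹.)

P ≈ 6370 kPa

P = nRT/(V − nb) − a n²/V²
nRT/(V − nb) = (0.831)(8.314)(528)/(0.592 − 0.831×0.0240) = 3647.9/0.57206 = 6376.8 kPa
a n²/V² = (3.41)(0.831)²/(0.592)² = 6.7191 kPa
P = 6376.8 − 6.7191 = 6370 kPa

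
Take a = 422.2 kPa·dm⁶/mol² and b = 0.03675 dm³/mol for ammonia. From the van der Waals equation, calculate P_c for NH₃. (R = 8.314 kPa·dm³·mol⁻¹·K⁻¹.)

For a van der Waals gas, P_c = a/(27b²).
P_c = 422.2/(27×(0.03675)²) = 422.2/0.036465 = 11578 kPa

P_c ≈ 11578 kPa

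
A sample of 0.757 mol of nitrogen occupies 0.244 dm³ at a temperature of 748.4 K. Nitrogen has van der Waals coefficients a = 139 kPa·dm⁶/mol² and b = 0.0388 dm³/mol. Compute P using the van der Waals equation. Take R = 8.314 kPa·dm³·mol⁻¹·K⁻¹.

P = nRT/(V − nb) − a n²/V²
nRT/(V − nb) = (0.757)(8.314)(748.4)/(0.244 − 0.757×0.0388) = 4710.2/0.21463 = 21946 kPa
a n²/V² = (139)(0.757)²/(0.244)² = 1337.9 kPa
P = 21946 − 1337.9 = 20608 kPa

P ≈ 20608 kPa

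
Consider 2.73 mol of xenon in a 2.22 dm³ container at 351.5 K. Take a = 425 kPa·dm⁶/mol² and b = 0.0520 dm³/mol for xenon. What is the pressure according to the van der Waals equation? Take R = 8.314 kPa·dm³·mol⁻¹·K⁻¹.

P = nRT/(V − nb) − a n²/V²
nRT/(V − nb) = (2.73)(8.314)(351.5)/(2.22 − 2.73×0.0520) = 7978.1/2.0780 = 3839.3 kPa
a n²/V² = (425)(2.73)²/(2.22)² = 642.70 kPa
P = 3839.3 − 642.70 = 3197 kPa

P ≈ 3197 kPa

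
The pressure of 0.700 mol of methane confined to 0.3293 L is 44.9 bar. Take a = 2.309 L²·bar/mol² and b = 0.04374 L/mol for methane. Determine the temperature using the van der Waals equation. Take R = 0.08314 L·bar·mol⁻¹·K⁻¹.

T = (P + a n²/V²)(V − nb)/(nR)
P + a n²/V² = 44.9 + (2.309)(0.700)²/(0.3293)² = 55.334 bar
V − nb = 0.3293 − (0.700)(0.04374) = 0.29868 L
T = (55.334)(0.29868)/((0.700)(0.08314)) = 284.0 K

T ≈ 284.0 K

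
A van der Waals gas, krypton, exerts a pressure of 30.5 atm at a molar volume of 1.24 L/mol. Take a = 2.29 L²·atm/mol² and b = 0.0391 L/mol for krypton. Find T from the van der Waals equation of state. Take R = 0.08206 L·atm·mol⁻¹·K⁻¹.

T = (P + a/V_m²)(V_m − b)/R
P + a/V_m² = 30.5 + 2.29/(1.24)² = 31.989 atm
V_m − b = 1.24 − 0.0391 = 1.2009 L/mol
T = (31.989)(1.2009)/0.08206 = 468.1 K

T ≈ 468.1 K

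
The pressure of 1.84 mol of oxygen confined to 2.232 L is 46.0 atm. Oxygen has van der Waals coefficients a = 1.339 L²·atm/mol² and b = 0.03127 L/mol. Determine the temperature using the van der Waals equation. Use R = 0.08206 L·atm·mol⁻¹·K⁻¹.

T ≈ 675.6 K

T = (P + a n²/V²)(V − nb)/(nR)
P + a n²/V² = 46.0 + (1.339)(1.84)²/(2.232)² = 46.910 atm
V − nb = 2.232 − (1.84)(0.03127) = 2.1745 L
T = (46.910)(2.1745)/((1.84)(0.08206)) = 675.6 K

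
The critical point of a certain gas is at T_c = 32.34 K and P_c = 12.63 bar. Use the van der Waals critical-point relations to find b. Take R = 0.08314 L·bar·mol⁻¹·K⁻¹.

b ≈ 0.02661 L/mol

From T_c = 8a/(27Rb) and P_c = a/(27b²): b = R T_c/(8 P_c).
b = (0.08314)(32.34)/(8×12.63) = 2.6887/101.04 = 0.02661 L/mol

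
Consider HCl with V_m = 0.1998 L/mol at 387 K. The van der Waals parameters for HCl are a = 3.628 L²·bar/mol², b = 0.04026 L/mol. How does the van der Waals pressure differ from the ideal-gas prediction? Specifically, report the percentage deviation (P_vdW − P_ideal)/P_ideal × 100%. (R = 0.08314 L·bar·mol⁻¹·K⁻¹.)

Ideal: P_ideal = RT/V_m = (0.08314)(387)/0.1998 = 161.037 bar
vdW: P = RT/(V_m − b) − a/V_m² = 32.1752/0.159540 − 3.628/0.0399200 = 201.675 − 90.8818 = 110.793 bar
% deviation = (110.793 − 161.037)/161.037 × 100% = -31.20%

-31.20 %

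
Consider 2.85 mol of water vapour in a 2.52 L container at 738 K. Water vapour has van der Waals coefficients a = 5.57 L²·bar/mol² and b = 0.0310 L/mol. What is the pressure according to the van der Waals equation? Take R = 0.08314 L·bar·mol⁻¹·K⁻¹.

P ≈ 64.79 bar

P = nRT/(V − nb) − a n²/V²
nRT/(V − nb) = (2.85)(0.08314)(738)/(2.52 − 2.85×0.0310) = 174.87/2.4317 = 71.913 bar
a n²/V² = (5.57)(2.85)²/(2.52)² = 7.1243 bar
P = 71.913 − 7.1243 = 64.79 bar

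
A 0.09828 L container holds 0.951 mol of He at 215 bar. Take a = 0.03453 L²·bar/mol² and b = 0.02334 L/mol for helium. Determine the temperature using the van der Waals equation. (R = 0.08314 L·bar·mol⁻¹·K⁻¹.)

T ≈ 210.0 K

T = (P + a n²/V²)(V − nb)/(nR)
P + a n²/V² = 215 + (0.03453)(0.951)²/(0.09828)² = 218.23 bar
V − nb = 0.09828 − (0.951)(0.02334) = 0.076084 L
T = (218.23)(0.076084)/((0.951)(0.08314)) = 210.0 K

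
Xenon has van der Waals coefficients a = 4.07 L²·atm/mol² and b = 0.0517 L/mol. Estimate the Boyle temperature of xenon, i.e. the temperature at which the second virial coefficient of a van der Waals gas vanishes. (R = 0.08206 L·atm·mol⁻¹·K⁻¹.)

T_B ≈ 959.3 K

For a van der Waals gas the second virial coefficient B₂ = b − a/(RT) vanishes at T_B = a/(Rb).
T_B = 4.07/(0.08206×0.0517) = 4.07/0.0042425 = 959.3 K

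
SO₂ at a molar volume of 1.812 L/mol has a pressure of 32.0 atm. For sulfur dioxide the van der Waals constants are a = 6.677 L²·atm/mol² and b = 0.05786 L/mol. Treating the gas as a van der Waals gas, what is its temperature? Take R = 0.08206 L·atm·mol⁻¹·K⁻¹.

T ≈ 727.5 K

T = (P + a/V_m²)(V_m − b)/R
P + a/V_m² = 32.0 + 6.677/(1.812)² = 34.034 atm
V_m − b = 1.812 − 0.05786 = 1.7541 L/mol
T = (34.034)(1.7541)/0.08206 = 727.5 K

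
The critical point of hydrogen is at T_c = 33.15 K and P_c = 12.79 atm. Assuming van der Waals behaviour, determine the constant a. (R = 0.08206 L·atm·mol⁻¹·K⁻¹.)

a ≈ 0.2441 L²·atm/mol²

From T_c = 8a/(27Rb) and P_c = a/(27b²): a = 27 R² T_c²/(64 P_c).
a = 27×(0.08206)²×(33.15)²/(64×12.79) = 199.80/818.56 = 0.2441 L²·atm/mol²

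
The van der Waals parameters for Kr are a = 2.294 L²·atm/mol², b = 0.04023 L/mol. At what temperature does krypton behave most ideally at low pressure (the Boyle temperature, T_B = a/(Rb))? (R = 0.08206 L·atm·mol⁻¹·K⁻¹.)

For a van der Waals gas the second virial coefficient B₂ = b − a/(RT) vanishes at T_B = a/(Rb).
T_B = 2.294/(0.08206×0.04023) = 2.294/0.0033013 = 694.9 K

T_B ≈ 694.9 K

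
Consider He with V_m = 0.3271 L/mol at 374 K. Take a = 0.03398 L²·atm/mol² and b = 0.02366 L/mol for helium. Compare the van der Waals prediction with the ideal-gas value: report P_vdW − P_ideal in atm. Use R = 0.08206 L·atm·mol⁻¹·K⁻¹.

Ideal: P_ideal = RT/V_m = (0.08206)(374)/0.3271 = 93.8259 atm
vdW: P = RT/(V_m − b) − a/V_m² = 30.6904/0.303440 − 0.03398/0.106994 = 101.142 − 0.317588 = 100.824 atm
ΔP = 100.824 − 93.8259 = 7.00 atm

ΔP ≈ 7.00 atm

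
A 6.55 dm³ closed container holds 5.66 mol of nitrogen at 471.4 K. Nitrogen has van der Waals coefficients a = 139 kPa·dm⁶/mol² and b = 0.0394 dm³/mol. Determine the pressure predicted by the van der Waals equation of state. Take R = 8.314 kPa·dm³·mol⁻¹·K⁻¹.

P = nRT/(V − nb) − a n²/V²
nRT/(V − nb) = (5.66)(8.314)(471.4)/(6.55 − 5.66×0.0394) = 22183/6.3270 = 3506.1 kPa
a n²/V² = (139)(5.66)²/(6.55)² = 103.79 kPa
P = 3506.1 − 103.79 = 3402 kPa

P ≈ 3402 kPa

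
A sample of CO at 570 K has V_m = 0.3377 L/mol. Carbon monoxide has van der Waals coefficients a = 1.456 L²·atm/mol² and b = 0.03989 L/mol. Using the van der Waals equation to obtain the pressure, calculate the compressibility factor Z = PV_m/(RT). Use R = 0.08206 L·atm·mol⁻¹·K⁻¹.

Z ≈ 1.042

P = RT/(V_m − b) − a/V_m² = (0.08206)(570)/(0.3377 − 0.03989) − 1.456/(0.3377)²
  = 46.774/0.29781 − 12.767 = 157.06 − 12.767 = 144.29 atm
Z = PV_m/(RT) = (144.29)(0.3377)/((0.08206)(570)) = 48.727/46.774 = 1.042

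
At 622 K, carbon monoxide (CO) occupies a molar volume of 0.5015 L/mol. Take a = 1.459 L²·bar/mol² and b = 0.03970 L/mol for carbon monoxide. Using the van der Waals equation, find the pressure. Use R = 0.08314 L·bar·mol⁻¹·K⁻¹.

P ≈ 106.2 bar

P = RT/(V_m − b) − a/V_m²
RT/(V_m − b) = (0.08314)(622)/(0.5015 − 0.03970) = 51.713/0.46180 = 111.98 bar
a/V_m² = 1.459/(0.5015)² = 5.8011 bar
P = 111.98 − 5.8011 = 106.2 bar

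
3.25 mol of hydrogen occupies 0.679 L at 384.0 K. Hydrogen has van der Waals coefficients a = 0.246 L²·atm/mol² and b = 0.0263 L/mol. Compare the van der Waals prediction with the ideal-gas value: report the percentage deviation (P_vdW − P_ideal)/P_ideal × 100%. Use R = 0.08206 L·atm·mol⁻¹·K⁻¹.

Ideal: P_ideal = nRT/V = (3.25)(0.08206)(384.0)/0.679 = 150.826 atm
vdW: P = nRT/(V − nb) − a n²/V² = 102.411/0.593525 − 2.59838/0.461041 = 172.547 − 5.63590 = 166.911 atm
% deviation = (166.911 − 150.826)/150.826 × 100% = 10.66%

10.66 %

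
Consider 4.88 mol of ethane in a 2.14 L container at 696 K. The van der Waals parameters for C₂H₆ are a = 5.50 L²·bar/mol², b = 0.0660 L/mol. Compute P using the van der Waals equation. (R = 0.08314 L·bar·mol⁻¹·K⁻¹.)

P = nRT/(V − nb) − a n²/V²
nRT/(V − nb) = (4.88)(0.08314)(696)/(2.14 − 4.88×0.0660) = 282.38/1.8179 = 155.33 bar
a n²/V² = (5.50)(4.88)²/(2.14)² = 28.601 bar
P = 155.33 − 28.601 = 126.7 bar

P ≈ 126.7 bar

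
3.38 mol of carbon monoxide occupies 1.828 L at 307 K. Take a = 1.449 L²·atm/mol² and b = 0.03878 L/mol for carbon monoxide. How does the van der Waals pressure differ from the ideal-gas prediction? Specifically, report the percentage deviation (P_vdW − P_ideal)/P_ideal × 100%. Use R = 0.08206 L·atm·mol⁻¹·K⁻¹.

-2.91 %

Ideal: P_ideal = nRT/V = (3.38)(0.08206)(307)/1.828 = 46.5812 atm
vdW: P = nRT/(V − nb) − a n²/V² = 85.1504/1.69692 − 16.5540/3.34158 = 50.1794 − 4.95394 = 45.2255 atm
% deviation = (45.2255 − 46.5812)/46.5812 × 100% = -2.91%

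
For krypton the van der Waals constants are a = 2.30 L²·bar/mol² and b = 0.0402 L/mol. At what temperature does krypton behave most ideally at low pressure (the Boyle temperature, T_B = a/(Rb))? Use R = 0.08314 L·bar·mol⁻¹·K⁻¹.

For a van der Waals gas the second virial coefficient B₂ = b − a/(RT) vanishes at T_B = a/(Rb).
T_B = 2.30/(0.08314×0.0402) = 2.30/0.0033422 = 688.2 K

T_B ≈ 688.2 K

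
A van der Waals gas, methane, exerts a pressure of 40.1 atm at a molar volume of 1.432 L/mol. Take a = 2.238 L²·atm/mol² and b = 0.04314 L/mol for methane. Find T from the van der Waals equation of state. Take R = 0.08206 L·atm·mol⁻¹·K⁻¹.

T ≈ 697.2 K

T = (P + a/V_m²)(V_m − b)/R
P + a/V_m² = 40.1 + 2.238/(1.432)² = 41.191 atm
V_m − b = 1.432 − 0.04314 = 1.3889 L/mol
T = (41.191)(1.3889)/0.08206 = 697.2 K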